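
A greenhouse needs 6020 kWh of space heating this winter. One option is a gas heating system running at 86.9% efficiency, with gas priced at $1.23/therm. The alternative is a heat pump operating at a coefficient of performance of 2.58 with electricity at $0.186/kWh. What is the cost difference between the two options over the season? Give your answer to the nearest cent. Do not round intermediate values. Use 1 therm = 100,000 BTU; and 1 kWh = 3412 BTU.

Heat load = 6020 kWh × 3412 = 20,540,240 BTU
Gas: input = 20,540,240 / 0.869 = 23,636,640 BTU = 236.4 therm → 236.4 × $1.23 = $290.73
Heat pump: 20,540,240 BTU / 3412 = 6,020 kWh heat; / 2.58 = 2,333 kWh in → × $0.186 = $434.00
Difference = |$290.73 − $434.00| = $143.27

$143.27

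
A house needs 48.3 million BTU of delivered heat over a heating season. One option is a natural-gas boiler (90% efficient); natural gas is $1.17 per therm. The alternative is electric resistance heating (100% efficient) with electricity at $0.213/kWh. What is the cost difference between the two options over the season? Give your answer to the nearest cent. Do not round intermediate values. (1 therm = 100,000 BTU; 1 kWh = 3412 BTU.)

$2387.31

Heat load = 48.3 × 10⁶ BTU = 48,300,000 BTU
Gas: input = 48,300,000 / 0.90 = 53,666,667 BTU = 536.7 therm → 536.7 × $1.17 = $627.90
Electric: 48,300,000 BTU / 3412 = 14,160 kWh → × $0.213 = $3,015.21
Difference = |$627.90 − $3,015.21| = $2,387.31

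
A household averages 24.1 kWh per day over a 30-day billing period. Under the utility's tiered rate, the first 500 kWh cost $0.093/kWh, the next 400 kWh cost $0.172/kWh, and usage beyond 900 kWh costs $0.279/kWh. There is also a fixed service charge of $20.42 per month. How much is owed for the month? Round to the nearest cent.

$105.28

Usage = 24.1 kWh/day × 30 days = 723 kWh
First 500 kWh × $0.093 = $46.50
Next 223 kWh × $0.172 = $38.36
Remaining tier: 0 kWh (not reached)
Energy charge = $84.86; + service $20.42 = $105.28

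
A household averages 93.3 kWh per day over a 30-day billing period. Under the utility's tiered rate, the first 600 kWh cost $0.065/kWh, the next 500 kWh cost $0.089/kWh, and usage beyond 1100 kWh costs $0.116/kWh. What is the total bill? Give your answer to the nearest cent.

Usage = 93.3 kWh/day × 30 days = 2799 kWh
First 600 kWh × $0.065 = $39.00
Next 500 kWh × $0.089 = $44.50
Remaining 1699 kWh × $0.116 = $197.08
Total = $280.58

$280.58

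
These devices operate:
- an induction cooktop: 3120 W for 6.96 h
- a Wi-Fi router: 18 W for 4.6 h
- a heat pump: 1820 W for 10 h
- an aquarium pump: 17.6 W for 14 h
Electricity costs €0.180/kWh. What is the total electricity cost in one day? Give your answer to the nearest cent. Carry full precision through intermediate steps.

induction cooktop: 3120 W × 6.96 h = 21,715 Wh = 21.72 kWh
Wi-Fi router: 18 W × 4.6 h = 83 Wh = 0.0828 kWh
heat pump: 1820 W × 10 h = 18,200 Wh = 18.2 kWh
aquarium pump: 17.6 W × 14 h = 246 Wh = 0.2464 kWh
Total energy = 21.72 + 0.0828 + 18.2 + 0.2464 = 40.24 kWh
Cost = 40.24 kWh × €0.180 = €7.24

€7.24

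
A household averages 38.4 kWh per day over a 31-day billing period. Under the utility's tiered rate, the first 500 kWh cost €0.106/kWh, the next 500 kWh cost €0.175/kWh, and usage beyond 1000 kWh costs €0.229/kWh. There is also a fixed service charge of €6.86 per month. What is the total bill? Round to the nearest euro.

Usage = 38.4 kWh/day × 31 days = 1190.4 kWh
First 500 kWh × €0.106 = €53.00
Next 500 kWh × €0.175 = €87.50
Remaining 190.4 kWh × €0.229 = €43.60
Energy charge = €184.10; + service €6.86 = €190.96 ≈ €191

€191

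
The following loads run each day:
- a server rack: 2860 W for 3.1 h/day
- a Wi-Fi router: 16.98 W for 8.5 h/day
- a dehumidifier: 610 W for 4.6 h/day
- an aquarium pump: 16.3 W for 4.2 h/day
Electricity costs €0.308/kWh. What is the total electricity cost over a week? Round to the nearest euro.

server rack: 2860 W × 3.1 h × 7 d = 62,062 Wh = 62.06 kWh
Wi-Fi router: 16.98 W × 8.5 h × 7 d = 1,010 Wh = 1.01 kWh
dehumidifier: 610 W × 4.6 h × 7 d = 19,642 Wh = 19.64 kWh
aquarium pump: 16.3 W × 4.2 h × 7 d = 479 Wh = 0.4792 kWh
Total energy = 62.06 + 1.01 + 19.64 + 0.4792 = 83.19 kWh
Cost = 83.19 kWh × €0.308 = €25.62 ≈ €26

€26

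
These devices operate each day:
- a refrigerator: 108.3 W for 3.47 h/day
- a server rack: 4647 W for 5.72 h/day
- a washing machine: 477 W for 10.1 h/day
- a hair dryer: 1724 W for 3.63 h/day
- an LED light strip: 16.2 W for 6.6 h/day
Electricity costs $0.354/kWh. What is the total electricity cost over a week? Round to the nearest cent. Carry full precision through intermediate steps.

refrigerator: 108.3 W × 3.47 h × 7 d = 2,631 Wh = 2.631 kWh
server rack: 4647 W × 5.72 h × 7 d = 186,066 Wh = 186.1 kWh
washing machine: 477 W × 10.1 h × 7 d = 33,724 Wh = 33.72 kWh
hair dryer: 1724 W × 3.63 h × 7 d = 43,807 Wh = 43.81 kWh
LED light strip: 16.2 W × 6.6 h × 7 d = 748 Wh = 0.7484 kWh
Total energy = 2.631 + 186.1 + 33.72 + 43.81 + 0.7484 = 267 kWh
Cost = 267 kWh × $0.354 = $94.51

$94.51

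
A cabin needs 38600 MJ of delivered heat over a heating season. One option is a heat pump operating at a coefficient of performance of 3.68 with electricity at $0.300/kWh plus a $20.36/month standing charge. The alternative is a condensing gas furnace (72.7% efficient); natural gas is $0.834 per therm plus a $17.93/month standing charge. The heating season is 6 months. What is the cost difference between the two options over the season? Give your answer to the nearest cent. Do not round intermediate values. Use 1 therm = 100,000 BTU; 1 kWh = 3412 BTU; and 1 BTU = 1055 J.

$469.03

Heat load = 38600 MJ = 38,600,000,000 J / 1055 = 36,587,678 BTU
Gas: input = 36,587,678 / 0.727 = 50,326,929 BTU = 503.3 therm → 503.3 × $0.834 = $419.73; + 6 × $17.93 standing = $527.31
Heat pump: 36,587,678 BTU / 3412 = 10,720 kWh heat; / 3.68 = 2,914 kWh in → × $0.300 = $874.18; + 6 × $20.36 standing = $996.34
Difference = |$527.31 − $996.34| = $469.03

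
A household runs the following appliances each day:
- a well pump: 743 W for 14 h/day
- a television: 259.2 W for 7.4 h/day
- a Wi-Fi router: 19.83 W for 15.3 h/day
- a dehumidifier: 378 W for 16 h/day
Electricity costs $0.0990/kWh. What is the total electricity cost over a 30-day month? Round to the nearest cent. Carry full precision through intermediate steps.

$55.45

well pump: 743 W × 14 h × 30 d = 312,060 Wh = 312.1 kWh
television: 259.2 W × 7.4 h × 30 d = 57,542 Wh = 57.54 kWh
Wi-Fi router: 19.83 W × 15.3 h × 30 d = 9,102 Wh = 9.102 kWh
dehumidifier: 378 W × 16 h × 30 d = 181,440 Wh = 181.4 kWh
Total energy = 312.1 + 57.54 + 9.102 + 181.4 = 560.1 kWh
Cost = 560.1 kWh × $0.0990 = $55.45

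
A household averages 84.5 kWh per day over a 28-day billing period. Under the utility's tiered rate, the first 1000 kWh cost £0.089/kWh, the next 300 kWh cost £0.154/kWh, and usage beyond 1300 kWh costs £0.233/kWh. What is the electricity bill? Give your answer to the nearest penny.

£383.58

Usage = 84.5 kWh/day × 28 days = 2366 kWh
First 1000 kWh × £0.089 = £89.00
Next 300 kWh × £0.154 = £46.20
Remaining 1066 kWh × £0.233 = £248.38
Total = £383.58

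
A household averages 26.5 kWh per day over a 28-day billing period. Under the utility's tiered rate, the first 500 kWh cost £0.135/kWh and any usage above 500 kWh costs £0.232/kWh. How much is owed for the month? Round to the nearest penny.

£123.64

Usage = 26.5 kWh/day × 28 days = 742 kWh
First 500 kWh × £0.135 = £67.50
Remaining 242 kWh × £0.232 = £56.14
Total = £123.64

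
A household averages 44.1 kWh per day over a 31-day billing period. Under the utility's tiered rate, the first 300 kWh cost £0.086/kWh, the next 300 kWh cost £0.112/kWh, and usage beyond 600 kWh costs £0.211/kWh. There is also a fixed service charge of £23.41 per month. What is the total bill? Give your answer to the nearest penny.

£244.67

Usage = 44.1 kWh/day × 31 days = 1367.1 kWh
First 300 kWh × £0.086 = £25.80
Next 300 kWh × £0.112 = £33.60
Remaining 767.1 kWh × £0.211 = £161.86
Energy charge = £221.26; + service £23.41 = £244.67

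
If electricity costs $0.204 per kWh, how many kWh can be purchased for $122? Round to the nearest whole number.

598 kWh

$122 / $0.204 per kWh = 598 kWh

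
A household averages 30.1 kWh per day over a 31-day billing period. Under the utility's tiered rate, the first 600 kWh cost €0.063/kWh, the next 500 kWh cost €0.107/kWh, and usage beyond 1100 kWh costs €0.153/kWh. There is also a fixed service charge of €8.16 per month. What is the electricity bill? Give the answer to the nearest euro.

€82

Usage = 30.1 kWh/day × 31 days = 933.1 kWh
First 600 kWh × €0.063 = €37.80
Next 333.1 kWh × €0.107 = €35.64
Remaining tier: 0 kWh (not reached)
Energy charge = €73.44; + service €8.16 = €81.60 ≈ €82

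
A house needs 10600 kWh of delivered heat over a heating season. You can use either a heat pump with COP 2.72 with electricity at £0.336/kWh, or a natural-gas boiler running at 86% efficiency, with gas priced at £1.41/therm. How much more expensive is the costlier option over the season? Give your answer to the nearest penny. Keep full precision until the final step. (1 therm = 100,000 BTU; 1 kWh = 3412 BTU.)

Heat load = 10600 kWh × 3412 = 36,167,200 BTU
Gas: input = 36,167,200 / 0.86 = 42,054,884 BTU = 420.5 therm → 420.5 × £1.41 = £592.97
Heat pump: 36,167,200 BTU / 3412 = 10,600 kWh heat; / 2.72 = 3,897 kWh in → × £0.336 = £1,309.41
Difference = |£592.97 − £1,309.41| = £716.44

£716.44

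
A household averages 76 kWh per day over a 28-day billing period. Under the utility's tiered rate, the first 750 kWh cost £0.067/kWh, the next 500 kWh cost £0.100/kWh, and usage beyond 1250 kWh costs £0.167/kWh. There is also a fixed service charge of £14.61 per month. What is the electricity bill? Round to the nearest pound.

£261

Usage = 76 kWh/day × 28 days = 2128 kWh
First 750 kWh × £0.067 = £50.25
Next 500 kWh × £0.100 = £50.00
Remaining 878 kWh × £0.167 = £146.63
Energy charge = £246.88; + service £14.61 = £261.49 ≈ £261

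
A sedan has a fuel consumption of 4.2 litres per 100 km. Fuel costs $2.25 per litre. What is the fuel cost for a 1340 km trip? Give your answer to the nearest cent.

$126.63

Fuel = 4.2 L/100 km × 1340 km / 100 = 56.28 L
Cost = 56.28 L × $2.25/L = $126.63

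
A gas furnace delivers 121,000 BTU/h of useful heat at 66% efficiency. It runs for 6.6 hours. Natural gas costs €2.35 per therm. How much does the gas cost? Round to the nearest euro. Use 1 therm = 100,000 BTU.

€28

Heat delivered = 121,000 BTU/h × 6.6 h = 798,600 BTU
Gas input = 798,600 / 0.66 = 1,210,000 BTU
= 1,210,000 / 100,000 = 12.1 therm
Cost = 12.1 × €2.35/therm = €28.43 ≈ €28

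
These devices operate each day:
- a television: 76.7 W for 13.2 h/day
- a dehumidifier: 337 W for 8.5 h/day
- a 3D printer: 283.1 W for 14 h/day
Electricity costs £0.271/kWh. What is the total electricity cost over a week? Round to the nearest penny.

£14.87

television: 76.7 W × 13.2 h × 7 d = 7,087 Wh = 7.087 kWh
dehumidifier: 337 W × 8.5 h × 7 d = 20,052 Wh = 20.05 kWh
3D printer: 283.1 W × 14 h × 7 d = 27,744 Wh = 27.74 kWh
Total energy = 7.087 + 20.05 + 27.74 = 54.88 kWh
Cost = 54.88 kWh × £0.271 = £14.87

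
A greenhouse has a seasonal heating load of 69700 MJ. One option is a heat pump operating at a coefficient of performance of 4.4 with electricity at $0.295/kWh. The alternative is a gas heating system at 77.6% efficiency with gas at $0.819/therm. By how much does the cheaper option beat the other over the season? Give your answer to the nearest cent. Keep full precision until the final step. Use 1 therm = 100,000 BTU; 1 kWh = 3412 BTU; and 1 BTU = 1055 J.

$600.92

Heat load = 69700 MJ = 69,700,000,000 J / 1055 = 66,066,351 BTU
Gas: input = 66,066,351 / 0.776 = 85,137,050 BTU = 851.4 therm → 851.4 × $0.819 = $697.27
Heat pump: 66,066,351 BTU / 3412 = 19,360 kWh heat; / 4.4 = 4,401 kWh in → × $0.295 = $1,298.20
Difference = |$697.27 − $1,298.20| = $600.92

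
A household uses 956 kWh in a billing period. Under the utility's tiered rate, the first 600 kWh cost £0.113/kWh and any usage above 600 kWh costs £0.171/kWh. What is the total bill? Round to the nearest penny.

£128.68

First 600 kWh × £0.113 = £67.80
Remaining 356 kWh × £0.171 = £60.88
Total = £128.68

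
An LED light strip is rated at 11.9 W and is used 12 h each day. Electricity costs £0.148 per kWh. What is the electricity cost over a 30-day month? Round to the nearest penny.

£0.63

Energy = 11.9 W × 12 h/day × 30 days = 4,284 Wh = 4.284 kWh
Cost = 4.284 kWh × £0.148/kWh = £0.63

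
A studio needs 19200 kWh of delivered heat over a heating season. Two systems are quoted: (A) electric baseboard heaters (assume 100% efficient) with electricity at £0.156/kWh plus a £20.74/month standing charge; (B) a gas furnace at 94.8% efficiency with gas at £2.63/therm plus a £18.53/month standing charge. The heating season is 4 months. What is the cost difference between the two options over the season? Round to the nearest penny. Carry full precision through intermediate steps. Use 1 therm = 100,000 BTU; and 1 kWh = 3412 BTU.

Heat load = 19200 kWh × 3412 = 65,510,400 BTU
Gas: input = 65,510,400 / 0.948 = 69,103,797 BTU = 691 therm → 691 × £2.63 = £1,817.43; + 4 × £18.53 standing = £1,891.55
Electric: 65,510,400 BTU / 3412 = 19,200 kWh → × £0.156 = £2,995.20; + 4 × £20.74 standing = £3,078.16
Difference = |£1,891.55 − £3,078.16| = £1,186.61

£1186.61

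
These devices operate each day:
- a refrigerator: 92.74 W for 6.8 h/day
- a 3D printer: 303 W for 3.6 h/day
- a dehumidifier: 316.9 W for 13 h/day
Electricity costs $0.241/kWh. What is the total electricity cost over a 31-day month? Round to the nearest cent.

refrigerator: 92.74 W × 6.8 h × 31 d = 19,550 Wh = 19.55 kWh
3D printer: 303 W × 3.6 h × 31 d = 33,815 Wh = 33.81 kWh
dehumidifier: 316.9 W × 13 h × 31 d = 127,711 Wh = 127.7 kWh
Total energy = 19.55 + 33.81 + 127.7 = 181.1 kWh
Cost = 181.1 kWh × $0.241 = $43.64

$43.64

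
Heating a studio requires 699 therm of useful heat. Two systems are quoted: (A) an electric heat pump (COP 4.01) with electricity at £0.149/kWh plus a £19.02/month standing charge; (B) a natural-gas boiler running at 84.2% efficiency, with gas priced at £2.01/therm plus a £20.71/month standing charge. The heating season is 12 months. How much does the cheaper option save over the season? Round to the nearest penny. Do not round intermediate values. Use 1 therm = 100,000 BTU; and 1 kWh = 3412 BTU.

£927.69

Heat load = 699 therm × 100,000 = 69,900,000 BTU
Gas: input = 69,900,000 / 0.842 = 83,016,627 BTU = 830.2 therm → 830.2 × £2.01 = £1,668.63; + 12 × £20.71 standing = £1,917.15
Heat pump: 69,900,000 BTU / 3412 = 20,490 kWh heat; / 4.01 = 5,109 kWh in → × £0.149 = £761.22; + 12 × £19.02 standing = £989.46
Difference = |£1,917.15 − £989.46| = £927.69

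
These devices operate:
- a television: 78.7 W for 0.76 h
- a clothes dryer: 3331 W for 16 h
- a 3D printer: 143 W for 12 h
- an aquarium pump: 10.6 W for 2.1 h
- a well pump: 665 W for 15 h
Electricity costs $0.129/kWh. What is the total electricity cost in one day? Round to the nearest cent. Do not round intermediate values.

television: 78.7 W × 0.76 h = 60 Wh = 0.05981 kWh
clothes dryer: 3331 W × 16 h = 53,296 Wh = 53.3 kWh
3D printer: 143 W × 12 h = 1,716 Wh = 1.716 kWh
aquarium pump: 10.6 W × 2.1 h = 22 Wh = 0.02226 kWh
well pump: 665 W × 15 h = 9,975 Wh = 9.975 kWh
Total energy = 0.05981 + 53.3 + 1.716 + 0.02226 + 9.975 = 65.07 kWh
Cost = 65.07 kWh × $0.129 = $8.39

$8.39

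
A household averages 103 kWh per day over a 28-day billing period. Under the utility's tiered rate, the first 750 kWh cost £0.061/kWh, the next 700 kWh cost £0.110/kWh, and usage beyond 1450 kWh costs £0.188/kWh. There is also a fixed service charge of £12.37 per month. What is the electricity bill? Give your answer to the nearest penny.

Usage = 103 kWh/day × 28 days = 2884 kWh
First 750 kWh × £0.061 = £45.75
Next 700 kWh × £0.110 = £77.00
Remaining 1434 kWh × £0.188 = £269.59
Energy charge = £392.34; + service £12.37 = £404.71

£404.71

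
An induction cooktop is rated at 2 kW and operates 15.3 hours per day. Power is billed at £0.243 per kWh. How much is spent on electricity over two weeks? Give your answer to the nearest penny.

£104.10

Energy = 2000 W × 15.3 h/day × 14 days = 428,400 Wh = 428.4 kWh
Cost = 428.4 kWh × £0.243/kWh = £104.10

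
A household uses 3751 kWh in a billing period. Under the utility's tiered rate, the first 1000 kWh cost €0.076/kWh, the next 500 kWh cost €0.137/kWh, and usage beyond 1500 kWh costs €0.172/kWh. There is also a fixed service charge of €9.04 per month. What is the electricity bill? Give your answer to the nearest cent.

€540.71

First 1000 kWh × €0.076 = €76.00
Next 500 kWh × €0.137 = €68.50
Remaining 2251 kWh × €0.172 = €387.17
Energy charge = €531.67; + service €9.04 = €540.71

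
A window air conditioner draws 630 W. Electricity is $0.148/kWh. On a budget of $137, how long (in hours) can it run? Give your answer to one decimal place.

Energy budget = $137 / $0.148 per kWh = 925.7 kWh = 925,676 Wh
Runtime = 925,676 Wh / 630 W = 1,469 h

1469.3 h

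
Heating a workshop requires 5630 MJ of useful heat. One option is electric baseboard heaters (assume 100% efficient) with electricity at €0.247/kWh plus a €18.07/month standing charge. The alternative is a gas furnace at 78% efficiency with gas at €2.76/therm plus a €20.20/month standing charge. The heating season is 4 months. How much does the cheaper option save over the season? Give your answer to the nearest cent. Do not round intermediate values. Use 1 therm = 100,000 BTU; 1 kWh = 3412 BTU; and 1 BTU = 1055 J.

Heat load = 5630 MJ = 5,630,000,000 J / 1055 = 5,336,493 BTU
Gas: input = 5,336,493 / 0.78 = 6,841,658 BTU = 68.42 therm → 68.42 × €2.76 = €188.83; + 4 × €20.20 standing = €269.63
Electric: 5,336,493 BTU / 3412 = 1,564 kWh → × €0.247 = €386.32; + 4 × €18.07 standing = €458.60
Difference = |€269.63 − €458.60| = €188.97

€188.97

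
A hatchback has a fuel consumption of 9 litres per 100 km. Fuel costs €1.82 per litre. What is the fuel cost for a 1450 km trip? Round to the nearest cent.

€237.51

Fuel = 9 L/100 km × 1450 km / 100 = 130.5 L
Cost = 130.5 L × €1.82/L = €237.51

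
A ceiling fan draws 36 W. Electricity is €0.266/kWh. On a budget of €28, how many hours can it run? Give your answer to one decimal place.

Energy budget = €28 / €0.266 per kWh = 105.3 kWh = 105,263 Wh
Runtime = 105,263 Wh / 36 W = 2,924 h

2924.0 h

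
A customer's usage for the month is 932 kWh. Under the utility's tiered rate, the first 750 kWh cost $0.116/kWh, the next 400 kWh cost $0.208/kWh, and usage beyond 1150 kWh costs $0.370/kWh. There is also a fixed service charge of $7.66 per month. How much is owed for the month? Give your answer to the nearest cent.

First 750 kWh × $0.116 = $87.00
Next 182 kWh × $0.208 = $37.86
Remaining tier: 0 kWh (not reached)
Energy charge = $124.86; + service $7.66 = $132.52

$132.52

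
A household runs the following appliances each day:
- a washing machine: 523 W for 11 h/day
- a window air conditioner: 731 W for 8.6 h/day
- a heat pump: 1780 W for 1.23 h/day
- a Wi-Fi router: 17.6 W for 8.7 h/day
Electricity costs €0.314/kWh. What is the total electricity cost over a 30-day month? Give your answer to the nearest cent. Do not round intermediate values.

€135.48

washing machine: 523 W × 11 h × 30 d = 172,590 Wh = 172.6 kWh
window air conditioner: 731 W × 8.6 h × 30 d = 188,598 Wh = 188.6 kWh
heat pump: 1780 W × 1.23 h × 30 d = 65,682 Wh = 65.68 kWh
Wi-Fi router: 17.6 W × 8.7 h × 30 d = 4,594 Wh = 4.594 kWh
Total energy = 172.6 + 188.6 + 65.68 + 4.594 = 431.5 kWh
Cost = 431.5 kWh × €0.314 = €135.48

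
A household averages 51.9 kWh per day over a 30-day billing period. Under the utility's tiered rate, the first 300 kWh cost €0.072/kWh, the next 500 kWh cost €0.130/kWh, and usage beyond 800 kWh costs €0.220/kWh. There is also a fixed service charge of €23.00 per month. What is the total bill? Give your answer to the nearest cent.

Usage = 51.9 kWh/day × 30 days = 1557 kWh
First 300 kWh × €0.072 = €21.60
Next 500 kWh × €0.130 = €65.00
Remaining 757 kWh × €0.220 = €166.54
Energy charge = €253.14; + service €23.00 = €276.14

€276.14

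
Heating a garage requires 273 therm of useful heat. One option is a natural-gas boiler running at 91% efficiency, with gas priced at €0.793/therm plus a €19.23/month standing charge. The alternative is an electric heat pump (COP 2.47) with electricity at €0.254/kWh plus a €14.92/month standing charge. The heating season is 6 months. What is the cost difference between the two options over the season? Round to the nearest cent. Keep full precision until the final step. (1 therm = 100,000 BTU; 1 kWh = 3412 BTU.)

€559.03

Heat load = 273 therm × 100,000 = 27,300,000 BTU
Gas: input = 27,300,000 / 0.91 = 30,000,000 BTU = 300 therm → 300 × €0.793 = €237.90; + 6 × €19.23 standing = €353.28
Heat pump: 27,300,000 BTU / 3412 = 8,001 kWh heat; / 2.47 = 3,239 kWh in → × €0.254 = €822.79; + 6 × €14.92 standing = €912.31
Difference = |€353.28 − €912.31| = €559.03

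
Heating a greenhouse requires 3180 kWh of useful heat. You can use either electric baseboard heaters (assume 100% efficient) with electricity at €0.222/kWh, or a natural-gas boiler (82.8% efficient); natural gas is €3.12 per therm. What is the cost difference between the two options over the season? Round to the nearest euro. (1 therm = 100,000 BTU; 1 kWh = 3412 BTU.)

Heat load = 3180 kWh × 3412 = 10,850,160 BTU
Gas: input = 10,850,160 / 0.828 = 13,104,058 BTU = 131 therm → 131 × €3.12 = €408.85
Electric: 10,850,160 BTU / 3412 = 3,180 kWh → × €0.222 = €705.96
Difference = |€408.85 − €705.96| = €297.11 ≈ €297

€297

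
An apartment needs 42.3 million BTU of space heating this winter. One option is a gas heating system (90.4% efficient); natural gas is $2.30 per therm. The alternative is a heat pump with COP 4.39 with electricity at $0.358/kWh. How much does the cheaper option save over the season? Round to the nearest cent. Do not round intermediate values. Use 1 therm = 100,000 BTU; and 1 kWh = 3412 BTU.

Heat load = 42.3 × 10⁶ BTU = 42,300,000 BTU
Gas: input = 42,300,000 / 0.904 = 46,792,035 BTU = 467.9 therm → 467.9 × $2.30 = $1,076.22
Heat pump: 42,300,000 BTU / 3412 = 12,400 kWh heat; / 4.39 = 2,824 kWh in → × $0.358 = $1,011.00
Difference = |$1,076.22 − $1,011.00| = $65.22

$65.22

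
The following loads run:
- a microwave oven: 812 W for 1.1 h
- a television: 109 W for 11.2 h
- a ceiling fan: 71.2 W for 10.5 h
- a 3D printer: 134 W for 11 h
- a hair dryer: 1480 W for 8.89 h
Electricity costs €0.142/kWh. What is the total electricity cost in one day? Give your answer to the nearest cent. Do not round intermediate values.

microwave oven: 812 W × 1.1 h = 893 Wh = 0.8932 kWh
television: 109 W × 11.2 h = 1,221 Wh = 1.221 kWh
ceiling fan: 71.2 W × 10.5 h = 748 Wh = 0.7476 kWh
3D printer: 134 W × 11 h = 1,474 Wh = 1.474 kWh
hair dryer: 1480 W × 8.89 h = 13,157 Wh = 13.16 kWh
Total energy = 0.8932 + 1.221 + 0.7476 + 1.474 + 13.16 = 17.49 kWh
Cost = 17.49 kWh × €0.142 = €2.48

€2.48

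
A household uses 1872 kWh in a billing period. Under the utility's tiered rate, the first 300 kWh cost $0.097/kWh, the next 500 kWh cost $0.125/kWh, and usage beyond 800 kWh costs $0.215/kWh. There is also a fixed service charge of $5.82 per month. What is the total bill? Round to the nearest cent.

First 300 kWh × $0.097 = $29.10
Next 500 kWh × $0.125 = $62.50
Remaining 1072 kWh × $0.215 = $230.48
Energy charge = $322.08; + service $5.82 = $327.90

$327.90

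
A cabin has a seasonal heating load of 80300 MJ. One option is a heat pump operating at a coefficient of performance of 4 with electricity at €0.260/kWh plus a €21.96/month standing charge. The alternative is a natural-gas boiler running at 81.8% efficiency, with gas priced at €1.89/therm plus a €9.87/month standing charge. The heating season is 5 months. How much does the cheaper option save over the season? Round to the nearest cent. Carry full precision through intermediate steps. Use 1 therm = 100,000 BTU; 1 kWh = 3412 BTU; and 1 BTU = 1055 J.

Heat load = 80300 MJ = 80,300,000,000 J / 1055 = 76,113,744 BTU
Gas: input = 76,113,744 / 0.818 = 93,048,587 BTU = 930.5 therm → 930.5 × €1.89 = €1,758.62; + 5 × €9.87 standing = €1,807.97
Heat pump: 76,113,744 BTU / 3412 = 22,310 kWh heat; / 4 = 5,577 kWh in → × €0.260 = €1,450.00; + 5 × €21.96 standing = €1,559.80
Difference = |€1,807.97 − €1,559.80| = €248.17

€248.17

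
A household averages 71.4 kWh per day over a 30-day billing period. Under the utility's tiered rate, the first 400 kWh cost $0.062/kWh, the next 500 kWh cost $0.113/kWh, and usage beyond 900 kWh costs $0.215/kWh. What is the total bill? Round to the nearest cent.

$348.33

Usage = 71.4 kWh/day × 30 days = 2142 kWh
First 400 kWh × $0.062 = $24.80
Next 500 kWh × $0.113 = $56.50
Remaining 1242 kWh × $0.215 = $267.03
Total = $348.33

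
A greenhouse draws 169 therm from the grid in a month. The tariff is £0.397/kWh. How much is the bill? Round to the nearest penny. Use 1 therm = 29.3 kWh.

169 therm × (29.3 kWh/therm) = 4,952 kWh
Cost = 4,952 kWh × £0.397/kWh = £1,965.82

£1965.82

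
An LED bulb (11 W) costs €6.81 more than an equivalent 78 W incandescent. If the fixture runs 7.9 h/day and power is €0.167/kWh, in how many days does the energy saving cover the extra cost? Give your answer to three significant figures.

77 days

Power saved = 78 − 11 = 67 W
Daily energy saved = 67 W × 7.9 h = 529.3 Wh = 0.5293 kWh
Daily savings = 0.5293 × €0.167 = €0.0884
Payback = €6.81 / €0.0884 per day = 77.04 days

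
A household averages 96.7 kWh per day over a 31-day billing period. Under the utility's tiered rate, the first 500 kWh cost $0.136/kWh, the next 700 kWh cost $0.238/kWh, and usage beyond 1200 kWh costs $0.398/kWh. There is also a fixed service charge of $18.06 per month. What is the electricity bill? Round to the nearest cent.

Usage = 96.7 kWh/day × 31 days = 2997.7 kWh
First 500 kWh × $0.136 = $68.00
Next 700 kWh × $0.238 = $166.60
Remaining 1797.7 kWh × $0.398 = $715.48
Energy charge = $950.08; + service $18.06 = $968.14

$968.14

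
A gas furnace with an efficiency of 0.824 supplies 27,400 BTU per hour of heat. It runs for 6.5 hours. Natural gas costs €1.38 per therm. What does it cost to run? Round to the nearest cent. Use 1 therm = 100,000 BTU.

€2.98

Heat delivered = 27,400 BTU/h × 6.5 h = 178,100 BTU
Gas input = 178,100 / 0.824 = 216,141 BTU
= 216,141 / 100,000 = 2.161 therm
Cost = 2.161 × €1.38/therm = €2.98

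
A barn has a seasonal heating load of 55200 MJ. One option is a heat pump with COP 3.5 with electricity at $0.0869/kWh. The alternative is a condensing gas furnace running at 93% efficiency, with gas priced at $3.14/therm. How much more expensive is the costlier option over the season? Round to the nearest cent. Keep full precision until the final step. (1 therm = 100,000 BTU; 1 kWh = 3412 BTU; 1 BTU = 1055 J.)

$1385.84

Heat load = 55200 MJ = 55,200,000,000 J / 1055 = 52,322,275 BTU
Gas: input = 52,322,275 / 0.93 = 56,260,511 BTU = 562.6 therm → 562.6 × $3.14 = $1,766.58
Heat pump: 52,322,275 BTU / 3412 = 15,330 kWh heat; / 3.5 = 4,381 kWh in → × $0.0869 = $380.74
Difference = |$1,766.58 − $380.74| = $1,385.84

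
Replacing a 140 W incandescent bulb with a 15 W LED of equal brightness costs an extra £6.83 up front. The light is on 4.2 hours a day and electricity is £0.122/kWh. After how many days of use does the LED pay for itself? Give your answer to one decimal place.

106.6 days

Power saved = 140 − 15 = 125 W
Daily energy saved = 125 W × 4.2 h = 525 Wh = 0.525 kWh
Daily savings = 0.525 × £0.122 = £0.0640
Payback = £6.83 / £0.0640 per day = 106.6 days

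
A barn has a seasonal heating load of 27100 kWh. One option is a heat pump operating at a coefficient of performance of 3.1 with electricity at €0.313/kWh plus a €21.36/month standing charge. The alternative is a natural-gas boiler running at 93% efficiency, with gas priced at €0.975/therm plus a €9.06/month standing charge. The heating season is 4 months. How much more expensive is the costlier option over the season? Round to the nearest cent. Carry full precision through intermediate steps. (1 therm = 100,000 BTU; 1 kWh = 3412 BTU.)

Heat load = 27100 kWh × 3412 = 92,465,200 BTU
Gas: input = 92,465,200 / 0.930 = 99,424,946 BTU = 994.2 therm → 994.2 × €0.975 = €969.39; + 4 × €9.06 standing = €1,005.63
Heat pump: 92,465,200 BTU / 3412 = 27,100 kWh heat; / 3.1 = 8,742 kWh in → × €0.313 = €2,736.23; + 4 × €21.36 standing = €2,821.67
Difference = |€1,005.63 − €2,821.67| = €1,816.03

€1816.03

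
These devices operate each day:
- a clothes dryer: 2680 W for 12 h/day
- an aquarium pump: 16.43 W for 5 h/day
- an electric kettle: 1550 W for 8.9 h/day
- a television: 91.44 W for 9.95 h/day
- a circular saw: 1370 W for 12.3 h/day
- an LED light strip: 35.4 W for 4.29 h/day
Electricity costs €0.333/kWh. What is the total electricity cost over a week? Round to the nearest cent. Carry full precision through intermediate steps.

clothes dryer: 2680 W × 12 h × 7 d = 225,120 Wh = 225.1 kWh
aquarium pump: 16.43 W × 5 h × 7 d = 575 Wh = 0.5751 kWh
electric kettle: 1550 W × 8.9 h × 7 d = 96,565 Wh = 96.56 kWh
television: 91.44 W × 9.95 h × 7 d = 6,369 Wh = 6.369 kWh
circular saw: 1370 W × 12.3 h × 7 d = 117,957 Wh = 118 kWh
LED light strip: 35.4 W × 4.29 h × 7 d = 1,063 Wh = 1.063 kWh
Total energy = 225.1 + 0.5751 + 96.56 + 6.369 + 118 + 1.063 = 447.6 kWh
Cost = 447.6 kWh × €0.333 = €149.07

€149.07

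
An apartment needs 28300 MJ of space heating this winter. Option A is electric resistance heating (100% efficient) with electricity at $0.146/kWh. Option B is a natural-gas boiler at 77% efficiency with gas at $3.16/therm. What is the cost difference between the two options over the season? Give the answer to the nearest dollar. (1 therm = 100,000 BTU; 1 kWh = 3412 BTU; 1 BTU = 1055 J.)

$47

Heat load = 28300 MJ = 28,300,000,000 J / 1055 = 26,824,645 BTU
Gas: input = 26,824,645 / 0.77 = 34,837,201 BTU = 348.4 therm → 348.4 × $3.16 = $1,100.86
Electric: 26,824,645 BTU / 3412 = 7,862 kWh → × $0.146 = $1,147.83
Difference = |$1,100.86 − $1,147.83| = $46.98 ≈ $47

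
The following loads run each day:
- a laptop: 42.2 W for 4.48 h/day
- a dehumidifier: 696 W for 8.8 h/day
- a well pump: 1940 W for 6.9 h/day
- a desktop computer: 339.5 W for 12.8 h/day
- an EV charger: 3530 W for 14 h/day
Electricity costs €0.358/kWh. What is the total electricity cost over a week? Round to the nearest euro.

laptop: 42.2 W × 4.48 h × 7 d = 1,323 Wh = 1.323 kWh
dehumidifier: 696 W × 8.8 h × 7 d = 42,874 Wh = 42.87 kWh
well pump: 1940 W × 6.9 h × 7 d = 93,702 Wh = 93.7 kWh
desktop computer: 339.5 W × 12.8 h × 7 d = 30,419 Wh = 30.42 kWh
EV charger: 3530 W × 14 h × 7 d = 345,940 Wh = 345.9 kWh
Total energy = 1.323 + 42.87 + 93.7 + 30.42 + 345.9 = 514.3 kWh
Cost = 514.3 kWh × €0.358 = €184.10 ≈ €184

€184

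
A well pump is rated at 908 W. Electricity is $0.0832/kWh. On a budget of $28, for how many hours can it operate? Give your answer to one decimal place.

370.6 h

Energy budget = $28 / $0.0832 per kWh = 336.5 kWh = 336,538 Wh
Runtime = 336,538 Wh / 908 W = 370.6 h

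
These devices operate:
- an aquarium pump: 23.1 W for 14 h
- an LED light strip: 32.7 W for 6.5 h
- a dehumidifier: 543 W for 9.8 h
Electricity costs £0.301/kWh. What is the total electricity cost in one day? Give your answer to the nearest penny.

£1.76

aquarium pump: 23.1 W × 14 h = 323 Wh = 0.3234 kWh
LED light strip: 32.7 W × 6.5 h = 213 Wh = 0.2126 kWh
dehumidifier: 543 W × 9.8 h = 5,321 Wh = 5.321 kWh
Total energy = 0.3234 + 0.2126 + 5.321 = 5.857 kWh
Cost = 5.857 kWh × £0.301 = £1.76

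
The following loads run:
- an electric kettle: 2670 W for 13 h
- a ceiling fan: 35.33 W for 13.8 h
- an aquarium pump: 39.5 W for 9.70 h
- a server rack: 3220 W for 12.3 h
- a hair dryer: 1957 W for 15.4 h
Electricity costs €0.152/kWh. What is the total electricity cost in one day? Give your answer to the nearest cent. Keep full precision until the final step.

electric kettle: 2670 W × 13 h = 34,710 Wh = 34.71 kWh
ceiling fan: 35.33 W × 13.8 h = 488 Wh = 0.4876 kWh
aquarium pump: 39.5 W × 9.70 h = 383 Wh = 0.3831 kWh
server rack: 3220 W × 12.3 h = 39,606 Wh = 39.61 kWh
hair dryer: 1957 W × 15.4 h = 30,138 Wh = 30.14 kWh
Total energy = 34.71 + 0.4876 + 0.3831 + 39.61 + 30.14 = 105.3 kWh
Cost = 105.3 kWh × €0.152 = €16.01

€16.01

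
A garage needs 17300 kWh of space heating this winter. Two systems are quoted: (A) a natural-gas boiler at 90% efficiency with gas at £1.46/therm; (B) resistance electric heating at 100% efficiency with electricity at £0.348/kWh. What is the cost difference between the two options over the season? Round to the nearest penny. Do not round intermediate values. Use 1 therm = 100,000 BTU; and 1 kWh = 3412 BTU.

Heat load = 17300 kWh × 3412 = 59,027,600 BTU
Gas: input = 59,027,600 / 0.90 = 65,586,222 BTU = 655.9 therm → 655.9 × £1.46 = £957.56
Electric: 59,027,600 BTU / 3412 = 17,300 kWh → × £0.348 = £6,020.40
Difference = |£957.56 − £6,020.40| = £5,062.84

£5062.84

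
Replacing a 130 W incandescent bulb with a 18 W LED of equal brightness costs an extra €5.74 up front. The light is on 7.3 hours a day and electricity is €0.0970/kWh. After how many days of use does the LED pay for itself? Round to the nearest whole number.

Power saved = 130 − 18 = 112 W
Daily energy saved = 112 W × 7.3 h = 817.6 Wh = 0.8176 kWh
Daily savings = 0.8176 × €0.0970 = €0.0793
Payback = €5.74 / €0.0793 per day = 72.38 days

72 days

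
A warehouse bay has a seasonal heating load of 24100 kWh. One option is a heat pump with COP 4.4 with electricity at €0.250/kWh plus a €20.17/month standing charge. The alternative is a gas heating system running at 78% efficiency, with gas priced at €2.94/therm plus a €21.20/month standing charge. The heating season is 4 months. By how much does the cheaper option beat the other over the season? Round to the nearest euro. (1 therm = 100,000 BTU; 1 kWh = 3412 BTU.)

€1734

Heat load = 24100 kWh × 3412 = 82,229,200 BTU
Gas: input = 82,229,200 / 0.78 = 105,422,051 BTU = 1,054 therm → 1,054 × €2.94 = €3,099.41; + 4 × €21.20 standing = €3,184.21
Heat pump: 82,229,200 BTU / 3412 = 24,100 kWh heat; / 4.4 = 5,477 kWh in → × €0.250 = €1,369.32; + 4 × €20.17 standing = €1,450.00
Difference = |€3,184.21 − €1,450.00| = €1,734.21 ≈ €1734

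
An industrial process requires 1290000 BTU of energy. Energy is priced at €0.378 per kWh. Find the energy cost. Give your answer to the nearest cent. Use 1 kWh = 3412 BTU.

€142.91

1290000 BTU × (0.00029308 kWh/BTU) = 378.1 kWh
Cost = 378.1 kWh × €0.378/kWh = €142.91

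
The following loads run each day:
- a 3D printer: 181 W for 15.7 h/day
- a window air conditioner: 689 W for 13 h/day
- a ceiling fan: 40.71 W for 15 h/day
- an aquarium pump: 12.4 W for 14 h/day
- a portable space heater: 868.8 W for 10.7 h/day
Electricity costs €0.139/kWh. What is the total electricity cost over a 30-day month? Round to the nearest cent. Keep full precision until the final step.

€91.24

3D printer: 181 W × 15.7 h × 30 d = 85,251 Wh = 85.25 kWh
window air conditioner: 689 W × 13 h × 30 d = 268,710 Wh = 268.7 kWh
ceiling fan: 40.71 W × 15 h × 30 d = 18,320 Wh = 18.32 kWh
aquarium pump: 12.4 W × 14 h × 30 d = 5,208 Wh = 5.208 kWh
portable space heater: 868.8 W × 10.7 h × 30 d = 278,885 Wh = 278.9 kWh
Total energy = 85.25 + 268.7 + 18.32 + 5.208 + 278.9 = 656.4 kWh
Cost = 656.4 kWh × €0.139 = €91.24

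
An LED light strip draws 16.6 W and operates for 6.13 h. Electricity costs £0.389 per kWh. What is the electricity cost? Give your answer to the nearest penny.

Energy = 16.6 W × 6.13 h = 102 Wh = 0.1018 kWh
Cost = 0.1018 kWh × £0.389/kWh = £0.04

£0.04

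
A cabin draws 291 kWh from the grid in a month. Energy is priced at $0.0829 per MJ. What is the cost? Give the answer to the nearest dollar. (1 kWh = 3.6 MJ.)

$87

291 kWh × (3.6 MJ/kWh) = 1,048 MJ
Cost = 1,048 MJ × $0.0829/MJ = $86.85 ≈ $87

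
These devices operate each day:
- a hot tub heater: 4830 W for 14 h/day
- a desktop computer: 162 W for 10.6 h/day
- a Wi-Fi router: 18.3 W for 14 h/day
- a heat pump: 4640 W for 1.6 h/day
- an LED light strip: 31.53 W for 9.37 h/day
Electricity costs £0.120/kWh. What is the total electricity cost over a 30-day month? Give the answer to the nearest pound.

hot tub heater: 4830 W × 14 h × 30 d = 2,028,600 Wh = 2,029 kWh
desktop computer: 162 W × 10.6 h × 30 d = 51,516 Wh = 51.52 kWh
Wi-Fi router: 18.3 W × 14 h × 30 d = 7,686 Wh = 7.686 kWh
heat pump: 4640 W × 1.6 h × 30 d = 222,720 Wh = 222.7 kWh
LED light strip: 31.53 W × 9.37 h × 30 d = 8,863 Wh = 8.863 kWh
Total energy = 2,029 + 51.52 + 7.686 + 222.7 + 8.863 = 2,319 kWh
Cost = 2,319 kWh × £0.120 = £278.33 ≈ £278

£278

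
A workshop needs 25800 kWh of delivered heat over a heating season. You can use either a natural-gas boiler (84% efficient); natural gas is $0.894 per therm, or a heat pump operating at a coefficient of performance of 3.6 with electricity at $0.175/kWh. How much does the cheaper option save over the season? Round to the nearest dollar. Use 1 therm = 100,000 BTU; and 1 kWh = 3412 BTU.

Heat load = 25800 kWh × 3412 = 88,029,600 BTU
Gas: input = 88,029,600 / 0.84 = 104,797,143 BTU = 1,048 therm → 1,048 × $0.894 = $936.89
Heat pump: 88,029,600 BTU / 3412 = 25,800 kWh heat; / 3.6 = 7,167 kWh in → × $0.175 = $1,254.17
Difference = |$936.89 − $1,254.17| = $317.28 ≈ $317

$317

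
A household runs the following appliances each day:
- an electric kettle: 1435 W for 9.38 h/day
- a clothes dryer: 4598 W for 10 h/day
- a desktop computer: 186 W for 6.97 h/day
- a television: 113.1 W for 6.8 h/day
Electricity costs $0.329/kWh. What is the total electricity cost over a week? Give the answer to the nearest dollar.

electric kettle: 1435 W × 9.38 h × 7 d = 94,222 Wh = 94.22 kWh
clothes dryer: 4598 W × 10 h × 7 d = 321,860 Wh = 321.9 kWh
desktop computer: 186 W × 6.97 h × 7 d = 9,075 Wh = 9.075 kWh
television: 113.1 W × 6.8 h × 7 d = 5,384 Wh = 5.384 kWh
Total energy = 94.22 + 321.9 + 9.075 + 5.384 = 430.5 kWh
Cost = 430.5 kWh × $0.329 = $141.65 ≈ $142

$142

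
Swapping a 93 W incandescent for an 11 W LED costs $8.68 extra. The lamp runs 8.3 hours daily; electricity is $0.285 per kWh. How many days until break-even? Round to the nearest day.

Power saved = 93 − 11 = 82 W
Daily energy saved = 82 W × 8.3 h = 680.6 Wh = 0.6806 kWh
Daily savings = 0.6806 × $0.285 = $0.1940
Payback = $8.68 / $0.1940 per day = 44.75 days

45 days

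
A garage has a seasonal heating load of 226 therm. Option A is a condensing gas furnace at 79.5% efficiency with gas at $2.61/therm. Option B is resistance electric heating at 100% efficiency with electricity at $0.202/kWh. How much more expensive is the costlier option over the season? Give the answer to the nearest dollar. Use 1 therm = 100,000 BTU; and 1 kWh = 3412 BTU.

Heat load = 226 therm × 100,000 = 22,600,000 BTU
Gas: input = 22,600,000 / 0.795 = 28,427,673 BTU = 284.3 therm → 284.3 × $2.61 = $741.96
Electric: 22,600,000 BTU / 3412 = 6,624 kWh → × $0.202 = $1,337.98
Difference = |$741.96 − $1,337.98| = $596.02 ≈ $596

$596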